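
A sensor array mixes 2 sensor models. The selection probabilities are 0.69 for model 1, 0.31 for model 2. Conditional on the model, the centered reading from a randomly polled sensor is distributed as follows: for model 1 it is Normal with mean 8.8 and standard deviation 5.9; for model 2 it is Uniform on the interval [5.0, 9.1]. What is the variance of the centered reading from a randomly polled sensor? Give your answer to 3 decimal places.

Per component, 1: μ=8.8, E[X²]=112.25; 2: μ=7.05, E[X²]=51.1033.
E[X] = 0.69·8.8 + 0.31·7.05 = 8.2575.
E[X²] = 0.69·112.25 + 0.31·51.1033 = 93.2945.
Var(X) = E[X²] − (E[X])² = 93.2945 − 68.1863 = 25.1082.

25.108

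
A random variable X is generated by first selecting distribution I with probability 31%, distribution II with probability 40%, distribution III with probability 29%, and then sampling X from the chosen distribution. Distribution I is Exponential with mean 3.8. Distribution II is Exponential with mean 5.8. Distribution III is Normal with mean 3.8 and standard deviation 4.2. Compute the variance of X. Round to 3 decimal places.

24.008

Per component, I: μ=3.8, E[X²]=28.88; II: μ=5.8, E[X²]=67.28; III: μ=3.8, E[X²]=32.08.
E[X] = 0.31·3.8 + 0.4·5.8 + 0.29·3.8 = 4.6.
E[X²] = 0.31·28.88 + 0.4·67.28 + 0.29·32.08 = 45.168.
Var(X) = E[X²] − (E[X])² = 45.168 − 21.16 = 24.008.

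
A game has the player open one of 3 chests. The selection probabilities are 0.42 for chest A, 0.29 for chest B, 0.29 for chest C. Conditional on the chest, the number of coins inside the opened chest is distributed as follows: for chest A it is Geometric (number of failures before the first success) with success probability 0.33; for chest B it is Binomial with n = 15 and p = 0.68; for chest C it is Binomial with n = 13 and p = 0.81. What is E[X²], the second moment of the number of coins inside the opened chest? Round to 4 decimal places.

68.1691

For each component E[X²] = Var + (mean)², giving A: 10.2746; B: 107.304; C: 112.882.
Overall E[X²] = 0.42·10.2746 + 0.29·107.304 + 0.29·112.882 = 68.1691.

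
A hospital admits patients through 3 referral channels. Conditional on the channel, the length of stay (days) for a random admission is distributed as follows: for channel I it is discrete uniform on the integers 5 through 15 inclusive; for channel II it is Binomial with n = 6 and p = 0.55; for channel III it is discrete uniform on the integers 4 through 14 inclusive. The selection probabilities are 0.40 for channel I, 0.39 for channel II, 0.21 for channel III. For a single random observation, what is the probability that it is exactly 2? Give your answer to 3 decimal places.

Conditional on each channel, P(X = 2): I: 0; II: 0.186066; III: 0.
By total probability, P(X = 2) = 0.4·0 + 0.39·0.186066 + 0.21·0 = 0.0725657.

0.073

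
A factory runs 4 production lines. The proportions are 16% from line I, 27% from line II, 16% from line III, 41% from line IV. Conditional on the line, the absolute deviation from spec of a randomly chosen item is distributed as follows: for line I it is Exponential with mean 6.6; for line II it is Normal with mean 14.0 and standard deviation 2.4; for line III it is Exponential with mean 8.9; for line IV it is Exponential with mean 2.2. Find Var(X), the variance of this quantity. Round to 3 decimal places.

46.436

Per component, I: μ=6.6, E[X²]=87.12; II: μ=14, E[X²]=201.76; III: μ=8.9, E[X²]=158.42; IV: μ=2.2, E[X²]=9.68.
E[X] = 0.16·6.6 + 0.27·14 + 0.16·8.9 + 0.41·2.2 = 7.162.
E[X²] = 0.16·87.12 + 0.27·201.76 + 0.16·158.42 + 0.41·9.68 = 97.7304.
Var(X) = E[X²] − (E[X])² = 97.7304 − 51.2942 = 46.4362.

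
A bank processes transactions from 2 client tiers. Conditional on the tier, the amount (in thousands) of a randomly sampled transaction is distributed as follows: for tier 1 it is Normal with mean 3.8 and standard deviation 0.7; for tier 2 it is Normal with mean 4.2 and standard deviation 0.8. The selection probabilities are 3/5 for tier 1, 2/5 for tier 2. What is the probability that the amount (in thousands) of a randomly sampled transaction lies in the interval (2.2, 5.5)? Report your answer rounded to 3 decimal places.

0.965

Conditional on each tier, P(2.2 < X < 5.5): 1: 0.981285; 2: 0.941709.
By total probability, P(2.2 < X < 5.5) = 0.6·0.981285 + 0.4·0.941709 = 0.965455.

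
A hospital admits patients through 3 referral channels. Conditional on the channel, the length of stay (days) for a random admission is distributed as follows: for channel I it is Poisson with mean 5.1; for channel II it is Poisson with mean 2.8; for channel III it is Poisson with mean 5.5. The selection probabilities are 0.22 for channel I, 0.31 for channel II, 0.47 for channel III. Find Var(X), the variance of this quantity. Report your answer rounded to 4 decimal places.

Per component, I: μ=5.1, E[X²]=31.11; II: μ=2.8, E[X²]=10.64; III: μ=5.5, E[X²]=35.75.
E[X] = 0.22·5.1 + 0.31·2.8 + 0.47·5.5 = 4.575.
E[X²] = 0.22·31.11 + 0.31·10.64 + 0.47·35.75 = 26.9451.
Var(X) = E[X²] − (E[X])² = 26.9451 − 20.9306 = 6.01447.

6.0145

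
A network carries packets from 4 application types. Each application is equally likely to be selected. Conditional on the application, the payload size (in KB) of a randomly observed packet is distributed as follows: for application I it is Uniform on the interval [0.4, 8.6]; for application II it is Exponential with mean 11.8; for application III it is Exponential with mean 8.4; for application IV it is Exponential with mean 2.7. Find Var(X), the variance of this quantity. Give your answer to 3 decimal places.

Per component, I: μ=4.5, E[X²]=25.8533; II: μ=11.8, E[X²]=278.48; III: μ=8.4, E[X²]=141.12; IV: μ=2.7, E[X²]=14.58.
E[X] = 0.25·4.5 + 0.25·11.8 + 0.25·8.4 + 0.25·2.7 = 6.85.
E[X²] = 0.25·25.8533 + 0.25·278.48 + 0.25·141.12 + 0.25·14.58 = 115.008.
Var(X) = E[X²] − (E[X])² = 115.008 − 46.9225 = 68.0858.

68.086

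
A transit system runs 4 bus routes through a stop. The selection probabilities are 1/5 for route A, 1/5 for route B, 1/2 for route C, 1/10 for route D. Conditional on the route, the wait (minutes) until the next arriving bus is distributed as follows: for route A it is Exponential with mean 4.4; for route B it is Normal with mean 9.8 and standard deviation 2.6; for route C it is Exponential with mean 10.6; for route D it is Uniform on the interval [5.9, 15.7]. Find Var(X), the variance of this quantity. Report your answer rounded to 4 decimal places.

68.1199

Per component, A: μ=4.4, E[X²]=38.72; B: μ=9.8, E[X²]=102.8; C: μ=10.6, E[X²]=224.72; D: μ=10.8, E[X²]=124.643.
E[X] = 0.2·4.4 + 0.2·9.8 + 0.5·10.6 + 0.1·10.8 = 9.22.
E[X²] = 0.2·38.72 + 0.2·102.8 + 0.5·224.72 + 0.1·124.643 = 153.128.
Var(X) = E[X²] − (E[X])² = 153.128 − 85.0084 = 68.1199.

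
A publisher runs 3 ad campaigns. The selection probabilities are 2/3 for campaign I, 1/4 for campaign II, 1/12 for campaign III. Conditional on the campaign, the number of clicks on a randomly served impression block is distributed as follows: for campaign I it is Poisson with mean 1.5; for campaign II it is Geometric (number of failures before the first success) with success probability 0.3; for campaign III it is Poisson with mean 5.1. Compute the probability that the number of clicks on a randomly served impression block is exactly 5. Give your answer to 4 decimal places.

Conditional on each campaign, P(X = 5): I: 0.01412; II: 0.050421; III: 0.175294.
By total probability, P(X = 5) = 0.666667·0.01412 + 0.25·0.050421 + 0.0833333·0.175294 = 0.0366264.

0.0366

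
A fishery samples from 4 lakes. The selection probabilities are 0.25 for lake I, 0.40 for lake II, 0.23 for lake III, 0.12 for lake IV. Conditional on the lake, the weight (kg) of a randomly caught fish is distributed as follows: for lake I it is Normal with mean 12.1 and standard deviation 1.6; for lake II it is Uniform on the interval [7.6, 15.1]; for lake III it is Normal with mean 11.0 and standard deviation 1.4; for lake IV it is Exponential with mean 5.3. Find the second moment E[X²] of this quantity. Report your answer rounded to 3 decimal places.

For each component E[X²] = Var + (mean)², giving I: 148.97; II: 133.51; III: 122.96; IV: 56.18.
Overall E[X²] = 0.25·148.97 + 0.4·133.51 + 0.23·122.96 + 0.12·56.18 = 125.669.

125.669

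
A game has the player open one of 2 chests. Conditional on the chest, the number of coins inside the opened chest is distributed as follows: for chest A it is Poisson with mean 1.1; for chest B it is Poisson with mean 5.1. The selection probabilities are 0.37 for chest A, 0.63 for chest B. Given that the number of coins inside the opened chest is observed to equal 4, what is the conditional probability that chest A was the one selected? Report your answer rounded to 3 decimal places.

Likelihoods P(X=4 | ·): A: 0.0203065; B: 0.171857.
Posterior ∝ prior × likelihood. Numerator for A: 0.37·0.0203065 = 0.00751341.
Normalizing constant: 0.37·0.0203065 + 0.63·0.171857 = 0.115783.
P(A | observation) = 0.00751341 / 0.115783 = 0.064892.

0.065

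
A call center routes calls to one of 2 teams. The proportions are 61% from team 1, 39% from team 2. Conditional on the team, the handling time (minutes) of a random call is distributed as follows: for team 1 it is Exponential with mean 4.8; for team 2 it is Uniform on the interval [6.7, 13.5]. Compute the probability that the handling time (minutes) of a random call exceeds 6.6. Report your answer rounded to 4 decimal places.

0.5442

Conditional on each team, P(X > 6.6): 1: 0.25284; 2: 1.
By total probability, P(X > 6.6) = 0.61·0.25284 + 0.39·1 = 0.544232.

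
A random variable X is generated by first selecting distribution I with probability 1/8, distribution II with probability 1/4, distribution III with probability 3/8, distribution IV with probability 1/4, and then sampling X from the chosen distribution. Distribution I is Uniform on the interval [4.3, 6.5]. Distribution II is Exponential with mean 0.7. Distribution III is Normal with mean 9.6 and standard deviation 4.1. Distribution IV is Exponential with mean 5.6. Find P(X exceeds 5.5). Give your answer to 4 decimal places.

0.4660

Conditional on each component, P(X > 5.5): I: 0.454545; II: 0.000386978; III: 0.841345; IV: 0.374508.
By total probability, P(X > 5.5) = 0.125·0.454545 + 0.25·0.000386978 + 0.375·0.841345 + 0.25·0.374508 = 0.466046.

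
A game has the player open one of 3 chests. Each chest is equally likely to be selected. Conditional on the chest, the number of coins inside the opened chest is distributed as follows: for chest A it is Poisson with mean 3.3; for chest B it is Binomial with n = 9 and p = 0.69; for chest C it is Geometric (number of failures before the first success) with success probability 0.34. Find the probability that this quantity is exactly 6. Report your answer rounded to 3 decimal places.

0.121

Conditional on each chest, P(X = 6): A: 0.0661575; B: 0.270059; C: 0.0281023.
By total probability, P(X = 6) = 0.333333·0.0661575 + 0.333333·0.270059 + 0.333333·0.0281023 = 0.12144.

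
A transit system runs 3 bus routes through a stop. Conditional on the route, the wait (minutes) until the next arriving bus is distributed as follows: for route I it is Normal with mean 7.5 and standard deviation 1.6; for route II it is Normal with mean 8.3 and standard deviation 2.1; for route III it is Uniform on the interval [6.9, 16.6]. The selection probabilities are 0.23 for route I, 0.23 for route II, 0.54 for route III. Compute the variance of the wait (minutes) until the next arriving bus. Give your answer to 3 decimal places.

9.593

Per component, I: μ=7.5, E[X²]=58.81; II: μ=8.3, E[X²]=73.3; III: μ=11.75, E[X²]=145.903.
E[X] = 0.23·7.5 + 0.23·8.3 + 0.54·11.75 = 9.979.
E[X²] = 0.23·58.81 + 0.23·73.3 + 0.54·145.903 = 109.173.
Var(X) = E[X²] − (E[X])² = 109.173 − 99.5804 = 9.59266.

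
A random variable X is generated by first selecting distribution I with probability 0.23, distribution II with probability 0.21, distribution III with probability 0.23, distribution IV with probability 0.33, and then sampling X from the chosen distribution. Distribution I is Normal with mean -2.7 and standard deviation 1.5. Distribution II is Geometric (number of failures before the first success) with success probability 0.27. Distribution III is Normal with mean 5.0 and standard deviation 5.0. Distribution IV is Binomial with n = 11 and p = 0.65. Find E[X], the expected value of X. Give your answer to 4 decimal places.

3.4563

Component means — I: -2.7; II: 2.7037; III: 5; IV: 7.15.
E[X] = 0.23·-2.7 + 0.21·2.7037 + 0.23·5 + 0.33·7.15 = 3.45628.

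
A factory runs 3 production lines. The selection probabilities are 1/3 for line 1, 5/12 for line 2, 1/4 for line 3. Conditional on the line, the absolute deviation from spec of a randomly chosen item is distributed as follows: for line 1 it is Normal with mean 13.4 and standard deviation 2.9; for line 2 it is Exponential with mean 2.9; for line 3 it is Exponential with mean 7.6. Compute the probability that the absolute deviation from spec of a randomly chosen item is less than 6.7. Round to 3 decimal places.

Conditional on each line, P(X < 6.7): 1: 0.0104345; 2: 0.900773; 3: 0.585871.
By total probability, P(X < 6.7) = 0.333333·0.0104345 + 0.416667·0.900773 + 0.25·0.585871 = 0.525268.

0.525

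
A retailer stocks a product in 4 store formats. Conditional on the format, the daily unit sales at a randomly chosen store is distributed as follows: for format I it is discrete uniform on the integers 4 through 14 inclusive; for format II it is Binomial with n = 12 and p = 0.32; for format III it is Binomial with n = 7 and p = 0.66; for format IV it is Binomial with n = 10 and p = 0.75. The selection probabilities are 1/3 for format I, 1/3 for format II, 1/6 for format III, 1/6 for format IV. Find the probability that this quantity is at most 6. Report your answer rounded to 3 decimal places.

0.601

Conditional on each format, P(X ≤ 6): I: 0.272727; II: 0.945989; III: 0.945448; IV: 0.224125.
By total probability, P(X ≤ 6) = 0.333333·0.272727 + 0.333333·0.945989 + 0.166667·0.945448 + 0.166667·0.224125 = 0.601168.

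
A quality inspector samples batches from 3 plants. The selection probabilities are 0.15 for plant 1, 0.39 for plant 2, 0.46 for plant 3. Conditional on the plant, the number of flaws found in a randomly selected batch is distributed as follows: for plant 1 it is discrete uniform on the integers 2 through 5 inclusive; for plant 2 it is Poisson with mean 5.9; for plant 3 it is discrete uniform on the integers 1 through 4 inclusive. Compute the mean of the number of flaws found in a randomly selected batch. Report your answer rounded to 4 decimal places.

3.9760

Component means — 1: 3.5; 2: 5.9; 3: 2.5.
E[X] = 0.15·3.5 + 0.39·5.9 + 0.46·2.5 = 3.976.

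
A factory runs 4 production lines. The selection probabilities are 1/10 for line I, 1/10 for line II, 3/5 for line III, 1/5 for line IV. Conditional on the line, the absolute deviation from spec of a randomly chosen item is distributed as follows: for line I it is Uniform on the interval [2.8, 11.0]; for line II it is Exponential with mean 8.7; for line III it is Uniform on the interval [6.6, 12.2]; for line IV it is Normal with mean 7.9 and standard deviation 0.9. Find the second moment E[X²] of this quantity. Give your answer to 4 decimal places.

87.6873

For each component E[X²] = Var + (mean)², giving I: 53.2133; II: 151.38; III: 90.9733; IV: 63.22.
Overall E[X²] = 0.1·53.2133 + 0.1·151.38 + 0.6·90.9733 + 0.2·63.22 = 87.6873.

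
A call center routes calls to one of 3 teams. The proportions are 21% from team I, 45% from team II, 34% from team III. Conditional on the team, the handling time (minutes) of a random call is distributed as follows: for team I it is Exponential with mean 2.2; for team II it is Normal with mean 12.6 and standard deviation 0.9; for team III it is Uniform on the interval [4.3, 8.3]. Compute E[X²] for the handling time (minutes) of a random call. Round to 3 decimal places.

87.787

For each component E[X²] = Var + (mean)², giving I: 9.68; II: 159.57; III: 41.0233.
Overall E[X²] = 0.21·9.68 + 0.45·159.57 + 0.34·41.0233 = 87.7872.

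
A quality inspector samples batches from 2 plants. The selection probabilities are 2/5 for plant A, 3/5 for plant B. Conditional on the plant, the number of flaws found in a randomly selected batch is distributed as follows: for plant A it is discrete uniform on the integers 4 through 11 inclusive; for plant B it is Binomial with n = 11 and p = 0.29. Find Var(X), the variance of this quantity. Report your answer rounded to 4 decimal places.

7.9172

Per component, A: μ=7.5, E[X²]=61.5; B: μ=3.19, E[X²]=12.441.
E[X] = 0.4·7.5 + 0.6·3.19 = 4.914.
E[X²] = 0.4·61.5 + 0.6·12.441 = 32.0646.
Var(X) = E[X²] − (E[X])² = 32.0646 − 24.1474 = 7.9172.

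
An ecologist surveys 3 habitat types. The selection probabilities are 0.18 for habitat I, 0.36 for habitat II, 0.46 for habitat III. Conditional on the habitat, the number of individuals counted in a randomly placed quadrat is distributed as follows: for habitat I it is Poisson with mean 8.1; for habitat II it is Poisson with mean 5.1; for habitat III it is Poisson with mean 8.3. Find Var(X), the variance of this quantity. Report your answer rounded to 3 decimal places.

9.394

Per component, I: μ=8.1, E[X²]=73.71; II: μ=5.1, E[X²]=31.11; III: μ=8.3, E[X²]=77.19.
E[X] = 0.18·8.1 + 0.36·5.1 + 0.46·8.3 = 7.112.
E[X²] = 0.18·73.71 + 0.36·31.11 + 0.46·77.19 = 59.9748.
Var(X) = E[X²] − (E[X])² = 59.9748 − 50.5805 = 9.39426.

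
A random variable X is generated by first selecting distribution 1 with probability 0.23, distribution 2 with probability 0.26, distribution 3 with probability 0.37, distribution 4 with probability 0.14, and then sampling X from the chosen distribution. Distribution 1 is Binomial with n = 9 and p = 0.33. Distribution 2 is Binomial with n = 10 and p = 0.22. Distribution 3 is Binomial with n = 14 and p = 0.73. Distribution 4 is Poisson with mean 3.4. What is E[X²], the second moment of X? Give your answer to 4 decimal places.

45.9523

For each component E[X²] = Var + (mean)², giving 1: 10.8108; 2: 6.556; 3: 107.208; 4: 14.96.
Overall E[X²] = 0.23·10.8108 + 0.26·6.556 + 0.37·107.208 + 0.14·14.96 = 45.9523.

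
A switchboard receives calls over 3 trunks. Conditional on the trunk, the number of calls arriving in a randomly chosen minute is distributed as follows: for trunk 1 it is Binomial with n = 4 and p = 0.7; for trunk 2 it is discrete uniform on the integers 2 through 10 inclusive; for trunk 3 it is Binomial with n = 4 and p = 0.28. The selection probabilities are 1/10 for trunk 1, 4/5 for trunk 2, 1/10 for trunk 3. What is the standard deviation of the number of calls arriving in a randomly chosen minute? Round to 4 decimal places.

Per component, 1: μ=2.8, E[X²]=8.68; 2: μ=6, E[X²]=42.6667; 3: μ=1.12, E[X²]=2.0608.
E[X] = 0.1·2.8 + 0.8·6 + 0.1·1.12 = 5.192.
E[X²] = 0.1·8.68 + 0.8·42.6667 + 0.1·2.0608 = 35.2074.
Var(X) = E[X²] − (E[X])² = 35.2074 − 26.9569 = 8.25055.
SD(X) = √8.25055 = 2.87238.

2.8724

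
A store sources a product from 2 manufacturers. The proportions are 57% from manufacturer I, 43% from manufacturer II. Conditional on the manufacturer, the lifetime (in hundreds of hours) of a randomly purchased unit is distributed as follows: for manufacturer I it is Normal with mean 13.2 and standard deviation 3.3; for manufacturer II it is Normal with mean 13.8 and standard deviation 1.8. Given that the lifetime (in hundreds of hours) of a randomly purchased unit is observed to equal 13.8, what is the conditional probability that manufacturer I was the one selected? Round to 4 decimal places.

0.4156

Likelihoods f(13.8 | ·): I: 0.11891; II: 0.221635.
Posterior ∝ prior × likelihood. Numerator for I: 0.57·0.11891 = 0.0677786.
Normalizing constant: 0.57·0.11891 + 0.43·0.221635 = 0.163081.
P(I | observation) = 0.0677786 / 0.163081 = 0.415612.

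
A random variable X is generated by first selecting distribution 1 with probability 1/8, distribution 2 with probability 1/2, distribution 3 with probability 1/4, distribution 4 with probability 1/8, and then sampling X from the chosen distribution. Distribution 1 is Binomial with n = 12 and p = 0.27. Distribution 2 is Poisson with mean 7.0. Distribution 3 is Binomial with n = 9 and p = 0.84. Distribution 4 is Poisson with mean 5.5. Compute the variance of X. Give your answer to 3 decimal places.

6.645

Per component, 1: μ=3.24, E[X²]=12.8628; 2: μ=7, E[X²]=56; 3: μ=7.56, E[X²]=58.3632; 4: μ=5.5, E[X²]=35.75.
E[X] = 0.125·3.24 + 0.5·7 + 0.25·7.56 + 0.125·5.5 = 6.4825.
E[X²] = 0.125·12.8628 + 0.5·56 + 0.25·58.3632 + 0.125·35.75 = 48.6674.
Var(X) = E[X²] − (E[X])² = 48.6674 − 42.0228 = 6.64459.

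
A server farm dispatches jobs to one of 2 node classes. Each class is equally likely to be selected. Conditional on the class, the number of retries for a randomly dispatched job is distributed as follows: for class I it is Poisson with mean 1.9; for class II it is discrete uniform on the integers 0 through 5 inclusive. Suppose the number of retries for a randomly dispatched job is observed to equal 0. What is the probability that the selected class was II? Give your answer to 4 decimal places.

0.5270

Likelihoods P(X=0 | ·): I: 0.149569; II: 0.166667.
Posterior ∝ prior × likelihood. Numerator for II: 0.5·0.166667 = 0.0833333.
Normalizing constant: 0.5·0.149569 + 0.5·0.166667 = 0.158118.
P(II | observation) = 0.0833333 / 0.158118 = 0.527034.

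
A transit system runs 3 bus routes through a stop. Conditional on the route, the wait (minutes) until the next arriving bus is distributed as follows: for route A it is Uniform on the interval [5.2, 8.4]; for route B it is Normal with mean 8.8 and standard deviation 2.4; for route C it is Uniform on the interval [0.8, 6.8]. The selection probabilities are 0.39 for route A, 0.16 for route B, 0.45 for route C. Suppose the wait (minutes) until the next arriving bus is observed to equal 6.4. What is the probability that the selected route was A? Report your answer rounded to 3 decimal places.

0.572

Likelihoods f(6.4 | ·): A: 0.3125; B: 0.100821; C: 0.166667.
Posterior ∝ prior × likelihood. Numerator for A: 0.39·0.3125 = 0.121875.
Normalizing constant: 0.39·0.3125 + 0.16·0.100821 + 0.45·0.166667 = 0.213006.
P(A | observation) = 0.121875 / 0.213006 = 0.572166.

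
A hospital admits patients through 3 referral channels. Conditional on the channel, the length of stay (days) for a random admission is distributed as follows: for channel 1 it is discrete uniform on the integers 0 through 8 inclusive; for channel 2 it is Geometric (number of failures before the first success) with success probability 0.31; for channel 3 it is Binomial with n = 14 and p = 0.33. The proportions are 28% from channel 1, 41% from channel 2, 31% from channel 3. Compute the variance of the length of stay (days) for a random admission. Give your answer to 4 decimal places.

Per component, 1: μ=4, E[X²]=22.6667; 2: μ=2.22581, E[X²]=12.1342; 3: μ=4.62, E[X²]=24.4398.
E[X] = 0.28·4 + 0.41·2.22581 + 0.31·4.62 = 3.46478.
E[X²] = 0.28·22.6667 + 0.41·12.1342 + 0.31·24.4398 = 18.898.
Var(X) = E[X²] − (E[X])² = 18.898 − 12.0047 = 6.89334.

6.8933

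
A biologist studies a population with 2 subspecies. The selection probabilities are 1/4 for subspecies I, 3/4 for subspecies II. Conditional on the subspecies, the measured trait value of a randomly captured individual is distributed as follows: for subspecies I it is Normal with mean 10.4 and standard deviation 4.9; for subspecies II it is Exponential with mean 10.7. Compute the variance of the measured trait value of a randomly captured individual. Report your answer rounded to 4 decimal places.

91.8869

Per component, I: μ=10.4, E[X²]=132.17; II: μ=10.7, E[X²]=228.98.
E[X] = 0.25·10.4 + 0.75·10.7 = 10.625.
E[X²] = 0.25·132.17 + 0.75·228.98 = 204.777.
Var(X) = E[X²] − (E[X])² = 204.777 − 112.891 = 91.8869.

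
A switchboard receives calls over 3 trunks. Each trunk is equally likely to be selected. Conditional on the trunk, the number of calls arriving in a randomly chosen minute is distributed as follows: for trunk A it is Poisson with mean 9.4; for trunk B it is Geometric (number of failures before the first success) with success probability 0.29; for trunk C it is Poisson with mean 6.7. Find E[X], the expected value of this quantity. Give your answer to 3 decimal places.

6.183

Component means — A: 9.4; B: 2.44828; C: 6.7.
E[X] = 0.333333·9.4 + 0.333333·2.44828 + 0.333333·6.7 = 6.18276.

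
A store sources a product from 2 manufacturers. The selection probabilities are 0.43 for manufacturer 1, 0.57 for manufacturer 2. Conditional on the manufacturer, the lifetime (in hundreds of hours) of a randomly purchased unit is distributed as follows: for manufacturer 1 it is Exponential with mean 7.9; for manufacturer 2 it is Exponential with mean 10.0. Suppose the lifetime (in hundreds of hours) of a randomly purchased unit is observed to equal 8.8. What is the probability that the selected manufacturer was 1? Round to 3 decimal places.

0.430

Likelihoods f(8.8 | ·): 1: 0.0415529; 2: 0.0414783.
Posterior ∝ prior × likelihood. Numerator for 1: 0.43·0.0415529 = 0.0178678.
Normalizing constant: 0.43·0.0415529 + 0.57·0.0414783 = 0.0415104.
P(1 | observation) = 0.0178678 / 0.0415104 = 0.430441.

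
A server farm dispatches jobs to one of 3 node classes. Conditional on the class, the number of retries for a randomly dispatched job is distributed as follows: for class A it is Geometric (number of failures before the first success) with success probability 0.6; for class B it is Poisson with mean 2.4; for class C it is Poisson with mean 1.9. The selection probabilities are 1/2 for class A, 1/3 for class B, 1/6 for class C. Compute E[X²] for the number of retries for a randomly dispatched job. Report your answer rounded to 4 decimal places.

For each component E[X²] = Var + (mean)², giving A: 1.55556; B: 8.16; C: 5.51.
Overall E[X²] = 0.5·1.55556 + 0.333333·8.16 + 0.166667·5.51 = 4.41611.

4.4161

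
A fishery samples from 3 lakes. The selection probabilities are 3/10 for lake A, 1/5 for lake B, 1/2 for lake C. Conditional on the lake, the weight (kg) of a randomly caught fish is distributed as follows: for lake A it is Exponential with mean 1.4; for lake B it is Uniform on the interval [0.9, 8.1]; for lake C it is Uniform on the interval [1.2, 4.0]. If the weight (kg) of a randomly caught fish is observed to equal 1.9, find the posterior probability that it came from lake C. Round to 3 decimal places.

Likelihoods f(1.9 | ·): A: 0.183854; B: 0.138889; C: 0.357143.
Posterior ∝ prior × likelihood. Numerator for C: 0.5·0.357143 = 0.178571.
Normalizing constant: 0.3·0.183854 + 0.2·0.138889 + 0.5·0.357143 = 0.261505.
P(C | observation) = 0.178571 / 0.261505 = 0.68286.

0.683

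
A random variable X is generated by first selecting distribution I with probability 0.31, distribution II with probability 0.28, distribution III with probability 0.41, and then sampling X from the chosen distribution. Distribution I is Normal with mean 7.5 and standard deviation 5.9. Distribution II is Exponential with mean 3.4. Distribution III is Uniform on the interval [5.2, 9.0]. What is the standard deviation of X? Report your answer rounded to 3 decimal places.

Per component, I: μ=7.5, E[X²]=91.06; II: μ=3.4, E[X²]=23.12; III: μ=7.1, E[X²]=51.6133.
E[X] = 0.31·7.5 + 0.28·3.4 + 0.41·7.1 = 6.188.
E[X²] = 0.31·91.06 + 0.28·23.12 + 0.41·51.6133 = 55.8637.
Var(X) = E[X²] − (E[X])² = 55.8637 − 38.2913 = 17.5723.
SD(X) = √17.5723 = 4.19194.

4.192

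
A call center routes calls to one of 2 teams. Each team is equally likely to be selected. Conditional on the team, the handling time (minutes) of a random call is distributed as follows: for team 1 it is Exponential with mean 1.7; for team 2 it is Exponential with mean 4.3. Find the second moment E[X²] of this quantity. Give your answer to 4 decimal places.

For each component E[X²] = Var + (mean)², giving 1: 5.78; 2: 36.98.
Overall E[X²] = 0.5·5.78 + 0.5·36.98 = 21.38.

21.3800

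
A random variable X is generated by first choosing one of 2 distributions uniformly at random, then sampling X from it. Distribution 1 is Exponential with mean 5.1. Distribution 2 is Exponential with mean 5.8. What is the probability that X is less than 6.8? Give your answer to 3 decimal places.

0.713

Conditional on each component, P(X < 6.8): 1: 0.736403; 2: 0.690381.
By total probability, P(X < 6.8) = 0.5·0.736403 + 0.5·0.690381 = 0.713392.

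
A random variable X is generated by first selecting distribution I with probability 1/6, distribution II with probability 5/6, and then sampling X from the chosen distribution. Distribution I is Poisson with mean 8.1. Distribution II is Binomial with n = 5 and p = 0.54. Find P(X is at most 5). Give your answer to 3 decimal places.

Conditional on each component, P(X ≤ 5): I: 0.182246; II: 1.
By total probability, P(X ≤ 5) = 0.166667·0.182246 + 0.833333·1 = 0.863708.

0.864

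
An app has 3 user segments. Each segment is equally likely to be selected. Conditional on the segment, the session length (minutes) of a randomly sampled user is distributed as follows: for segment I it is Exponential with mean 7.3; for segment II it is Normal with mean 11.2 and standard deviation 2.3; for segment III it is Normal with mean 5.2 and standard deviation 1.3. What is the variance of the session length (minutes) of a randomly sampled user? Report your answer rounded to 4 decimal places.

26.2700

Per component, I: μ=7.3, E[X²]=106.58; II: μ=11.2, E[X²]=130.73; III: μ=5.2, E[X²]=28.73.
E[X] = 0.333333·7.3 + 0.333333·11.2 + 0.333333·5.2 = 7.9.
E[X²] = 0.333333·106.58 + 0.333333·130.73 + 0.333333·28.73 = 88.68.
Var(X) = E[X²] − (E[X])² = 88.68 − 62.41 = 26.27.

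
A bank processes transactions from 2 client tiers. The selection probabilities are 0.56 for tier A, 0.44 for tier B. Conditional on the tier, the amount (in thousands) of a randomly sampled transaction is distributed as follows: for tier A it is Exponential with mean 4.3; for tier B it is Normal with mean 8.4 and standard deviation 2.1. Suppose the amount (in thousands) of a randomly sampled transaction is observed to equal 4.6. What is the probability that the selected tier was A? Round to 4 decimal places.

Likelihoods f(4.6 | ·): A: 0.079788; B: 0.0369546.
Posterior ∝ prior × likelihood. Numerator for A: 0.56·0.079788 = 0.0446813.
Normalizing constant: 0.56·0.079788 + 0.44·0.0369546 = 0.0609413.
P(A | observation) = 0.0446813 / 0.0609413 = 0.733185.

0.7332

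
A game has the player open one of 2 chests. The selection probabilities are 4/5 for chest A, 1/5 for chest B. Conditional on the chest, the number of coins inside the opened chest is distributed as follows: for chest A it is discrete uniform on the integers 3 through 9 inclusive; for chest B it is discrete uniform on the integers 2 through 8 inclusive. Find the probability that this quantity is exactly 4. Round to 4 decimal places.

Conditional on each chest, P(X = 4): A: 0.142857; B: 0.142857.
By total probability, P(X = 4) = 0.8·0.142857 + 0.2·0.142857 = 0.142857.

0.1429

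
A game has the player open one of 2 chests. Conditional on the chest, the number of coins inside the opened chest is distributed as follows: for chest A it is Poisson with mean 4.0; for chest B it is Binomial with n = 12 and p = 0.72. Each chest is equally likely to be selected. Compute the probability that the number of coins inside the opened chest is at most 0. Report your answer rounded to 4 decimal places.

0.0092

Conditional on each chest, P(X ≤ 0): A: 0.0183156; B: 2.32218e-07.
By total probability, P(X ≤ 0) = 0.5·0.0183156 + 0.5·2.32218e-07 = 0.00915794.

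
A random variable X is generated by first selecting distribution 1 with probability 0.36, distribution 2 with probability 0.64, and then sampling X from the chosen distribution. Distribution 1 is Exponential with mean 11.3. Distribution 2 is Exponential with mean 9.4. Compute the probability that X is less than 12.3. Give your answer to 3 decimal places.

0.706

Conditional on each component, P(X < 12.3): 1: 0.663277; 2: 0.729778.
By total probability, P(X < 12.3) = 0.36·0.663277 + 0.64·0.729778 = 0.705838.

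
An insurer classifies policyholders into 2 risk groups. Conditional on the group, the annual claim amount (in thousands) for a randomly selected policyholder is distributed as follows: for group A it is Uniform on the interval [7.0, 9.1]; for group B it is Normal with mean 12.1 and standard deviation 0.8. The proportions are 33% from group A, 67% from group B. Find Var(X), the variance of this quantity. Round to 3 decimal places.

Per component, A: μ=8.05, E[X²]=65.17; B: μ=12.1, E[X²]=147.05.
E[X] = 0.33·8.05 + 0.67·12.1 = 10.7635.
E[X²] = 0.33·65.17 + 0.67·147.05 = 120.03.
Var(X) = E[X²] − (E[X])² = 120.03 − 115.853 = 4.17667.

4.177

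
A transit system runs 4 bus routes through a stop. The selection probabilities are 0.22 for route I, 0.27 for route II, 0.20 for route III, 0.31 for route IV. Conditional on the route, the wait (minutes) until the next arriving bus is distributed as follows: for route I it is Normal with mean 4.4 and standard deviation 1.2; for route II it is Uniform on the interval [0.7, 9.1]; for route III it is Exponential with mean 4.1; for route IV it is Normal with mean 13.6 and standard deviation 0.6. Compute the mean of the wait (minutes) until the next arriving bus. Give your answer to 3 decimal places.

7.327

Component means — I: 4.4; II: 4.9; III: 4.1; IV: 13.6.
E[X] = 0.22·4.4 + 0.27·4.9 + 0.2·4.1 + 0.31·13.6 = 7.327.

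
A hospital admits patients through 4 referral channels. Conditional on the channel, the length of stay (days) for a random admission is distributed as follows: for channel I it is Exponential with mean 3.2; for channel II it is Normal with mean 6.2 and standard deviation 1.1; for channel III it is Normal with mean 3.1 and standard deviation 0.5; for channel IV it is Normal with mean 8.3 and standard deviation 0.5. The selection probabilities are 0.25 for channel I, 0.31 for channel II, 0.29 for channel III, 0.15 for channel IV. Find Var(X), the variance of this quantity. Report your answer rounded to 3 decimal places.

6.964

Per component, I: μ=3.2, E[X²]=20.48; II: μ=6.2, E[X²]=39.65; III: μ=3.1, E[X²]=9.86; IV: μ=8.3, E[X²]=69.14.
E[X] = 0.25·3.2 + 0.31·6.2 + 0.29·3.1 + 0.15·8.3 = 4.866.
E[X²] = 0.25·20.48 + 0.31·39.65 + 0.29·9.86 + 0.15·69.14 = 30.6419.
Var(X) = E[X²] − (E[X])² = 30.6419 − 23.678 = 6.96394.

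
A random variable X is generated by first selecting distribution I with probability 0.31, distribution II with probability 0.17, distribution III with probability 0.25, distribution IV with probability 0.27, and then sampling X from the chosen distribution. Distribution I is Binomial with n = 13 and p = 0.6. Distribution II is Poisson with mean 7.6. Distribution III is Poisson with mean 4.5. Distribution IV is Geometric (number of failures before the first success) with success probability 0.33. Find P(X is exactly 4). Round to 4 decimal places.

Conditional on each component, P(X = 4): I: 0.0242913; II: 0.0695673; III: 0.189808; IV: 0.0664987.
By total probability, P(X = 4) = 0.31·0.0242913 + 0.17·0.0695673 + 0.25·0.189808 + 0.27·0.0664987 = 0.0847633.

0.0848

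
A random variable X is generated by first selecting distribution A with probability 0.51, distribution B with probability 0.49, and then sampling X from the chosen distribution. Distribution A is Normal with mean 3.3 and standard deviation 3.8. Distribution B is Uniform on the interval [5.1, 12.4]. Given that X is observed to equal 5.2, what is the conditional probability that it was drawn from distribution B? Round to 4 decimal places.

0.5869

Likelihoods f(5.2 | ·): A: 0.0926488; B: 0.136986.
Posterior ∝ prior × likelihood. Numerator for B: 0.49·0.136986 = 0.0671233.
Normalizing constant: 0.51·0.0926488 + 0.49·0.136986 = 0.114374.
P(B | observation) = 0.0671233 / 0.114374 = 0.586875.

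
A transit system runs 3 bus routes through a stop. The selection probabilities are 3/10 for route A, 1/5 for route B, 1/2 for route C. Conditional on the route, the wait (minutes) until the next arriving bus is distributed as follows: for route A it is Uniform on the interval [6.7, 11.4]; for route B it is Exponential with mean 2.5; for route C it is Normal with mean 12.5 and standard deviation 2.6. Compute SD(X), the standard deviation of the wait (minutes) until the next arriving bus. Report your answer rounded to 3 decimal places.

4.421

Per component, A: μ=9.05, E[X²]=83.7433; B: μ=2.5, E[X²]=12.5; C: μ=12.5, E[X²]=163.01.
E[X] = 0.3·9.05 + 0.2·2.5 + 0.5·12.5 = 9.465.
E[X²] = 0.3·83.7433 + 0.2·12.5 + 0.5·163.01 = 109.128.
Var(X) = E[X²] − (E[X])² = 109.128 − 89.5862 = 19.5418.
SD(X) = √19.5418 = 4.42061.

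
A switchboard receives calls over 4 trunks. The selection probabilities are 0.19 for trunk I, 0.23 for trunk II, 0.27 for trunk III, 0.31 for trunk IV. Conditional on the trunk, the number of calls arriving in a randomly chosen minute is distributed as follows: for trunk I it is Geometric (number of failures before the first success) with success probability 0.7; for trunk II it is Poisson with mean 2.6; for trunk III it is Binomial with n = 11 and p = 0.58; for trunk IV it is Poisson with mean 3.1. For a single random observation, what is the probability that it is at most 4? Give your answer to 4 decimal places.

Conditional on each trunk, P(X ≤ 4): I: 0.99757; II: 0.877423; III: 0.125951; IV: 0.798189.
By total probability, P(X ≤ 4) = 0.19·0.99757 + 0.23·0.877423 + 0.27·0.125951 + 0.31·0.798189 = 0.672791.

0.6728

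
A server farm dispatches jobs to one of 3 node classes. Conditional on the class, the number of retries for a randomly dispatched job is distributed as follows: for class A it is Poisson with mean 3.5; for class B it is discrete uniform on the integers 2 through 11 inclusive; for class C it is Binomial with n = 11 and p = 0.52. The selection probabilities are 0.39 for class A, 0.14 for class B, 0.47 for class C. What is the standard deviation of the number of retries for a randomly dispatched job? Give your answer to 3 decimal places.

Per component, A: μ=3.5, E[X²]=15.75; B: μ=6.5, E[X²]=50.5; C: μ=5.72, E[X²]=35.464.
E[X] = 0.39·3.5 + 0.14·6.5 + 0.47·5.72 = 4.9634.
E[X²] = 0.39·15.75 + 0.14·50.5 + 0.47·35.464 = 29.8806.
Var(X) = E[X²] − (E[X])² = 29.8806 − 24.6353 = 5.24524.
SD(X) = √5.24524 = 2.29025.

2.290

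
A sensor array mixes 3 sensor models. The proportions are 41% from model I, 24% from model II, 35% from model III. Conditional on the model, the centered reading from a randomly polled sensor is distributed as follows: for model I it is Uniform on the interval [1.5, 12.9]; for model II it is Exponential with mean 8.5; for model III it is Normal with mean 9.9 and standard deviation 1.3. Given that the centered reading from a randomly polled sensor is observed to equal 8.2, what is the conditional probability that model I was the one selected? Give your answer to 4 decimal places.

0.3892

Likelihoods f(8.2 | ·): I: 0.0877193; II: 0.0448347; III: 0.130506.
Posterior ∝ prior × likelihood. Numerator for I: 0.41·0.0877193 = 0.0359649.
Normalizing constant: 0.41·0.0877193 + 0.24·0.0448347 + 0.35·0.130506 = 0.0924025.
P(I | observation) = 0.0359649 / 0.0924025 = 0.38922.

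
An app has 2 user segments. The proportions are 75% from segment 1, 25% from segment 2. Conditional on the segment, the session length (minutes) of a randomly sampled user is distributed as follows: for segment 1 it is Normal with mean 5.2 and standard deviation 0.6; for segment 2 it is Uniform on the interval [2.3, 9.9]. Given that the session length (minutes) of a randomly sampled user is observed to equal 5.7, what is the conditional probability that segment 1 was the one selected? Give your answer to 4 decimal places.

Likelihoods f(5.7 | ·): 1: 0.469853; 2: 0.131579.
Posterior ∝ prior × likelihood. Numerator for 1: 0.75·0.469853 = 0.35239.
Normalizing constant: 0.75·0.469853 + 0.25·0.131579 = 0.385285.
P(1 | observation) = 0.35239 / 0.385285 = 0.914622.

0.9146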